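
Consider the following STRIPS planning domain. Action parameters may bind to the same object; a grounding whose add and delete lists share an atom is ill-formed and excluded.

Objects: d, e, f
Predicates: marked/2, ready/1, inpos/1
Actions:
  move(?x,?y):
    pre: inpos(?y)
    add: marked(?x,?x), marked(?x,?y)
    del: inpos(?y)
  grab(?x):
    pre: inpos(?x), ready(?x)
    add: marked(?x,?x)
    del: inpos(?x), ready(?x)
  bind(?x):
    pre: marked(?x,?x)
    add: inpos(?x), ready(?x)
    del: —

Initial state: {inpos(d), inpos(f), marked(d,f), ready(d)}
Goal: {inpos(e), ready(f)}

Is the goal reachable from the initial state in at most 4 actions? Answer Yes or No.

Yes

1. move(e,d)  →  {inpos(f), marked(d,f), marked(e,d), marked(e,e), ready(d)}
2. move(f,f)  →  {marked(d,f), marked(e,d), marked(e,e), marked(f,f), ready(d)}
3. bind(e)  →  {inpos(e), marked(d,f), marked(e,d), marked(e,e), marked(f,f), ready(d), ready(e)}
4. bind(f)  →  {inpos(e), inpos(f), marked(d,f), marked(e,d), marked(e,e), marked(f,f), ready(d), ready(e), ready(f)}
optimal plan length = 4; 4 ≤ 4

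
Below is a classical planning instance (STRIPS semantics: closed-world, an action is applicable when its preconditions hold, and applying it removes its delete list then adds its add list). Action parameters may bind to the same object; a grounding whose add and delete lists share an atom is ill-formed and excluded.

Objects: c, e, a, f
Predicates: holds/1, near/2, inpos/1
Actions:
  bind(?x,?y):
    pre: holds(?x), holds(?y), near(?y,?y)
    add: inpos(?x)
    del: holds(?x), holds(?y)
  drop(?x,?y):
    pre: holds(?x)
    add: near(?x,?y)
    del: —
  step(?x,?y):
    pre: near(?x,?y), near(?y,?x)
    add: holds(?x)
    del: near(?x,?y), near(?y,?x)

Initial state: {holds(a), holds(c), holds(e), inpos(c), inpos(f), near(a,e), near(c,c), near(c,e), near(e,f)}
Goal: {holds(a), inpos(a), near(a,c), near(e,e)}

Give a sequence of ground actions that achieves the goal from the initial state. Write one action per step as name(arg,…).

1. bind(a,c)  →  {holds(e), inpos(a), inpos(c), inpos(f), near(a,e), near(c,c), near(c,e), near(e,f)}
2. drop(e,e)  →  {holds(e), inpos(a), inpos(c), inpos(f), near(a,e), near(c,c), near(c,e), near(e,e), near(e,f)}
3. drop(e,a)  →  {holds(e), inpos(a), inpos(c), inpos(f), near(a,e), near(c,c), near(c,e), near(e,a), near(e,e), near(e,f)}
4. step(a,e)  →  {holds(a), holds(e), inpos(a), inpos(c), inpos(f), near(c,c), near(c,e), near(e,e), near(e,f)}
5. drop(a,c)  →  {holds(a), holds(e), inpos(a), inpos(c), inpos(f), near(a,c), near(c,c), near(c,e), near(e,e), near(e,f)}

bind(a,c); drop(e,e); drop(e,a); step(a,e); drop(a,c)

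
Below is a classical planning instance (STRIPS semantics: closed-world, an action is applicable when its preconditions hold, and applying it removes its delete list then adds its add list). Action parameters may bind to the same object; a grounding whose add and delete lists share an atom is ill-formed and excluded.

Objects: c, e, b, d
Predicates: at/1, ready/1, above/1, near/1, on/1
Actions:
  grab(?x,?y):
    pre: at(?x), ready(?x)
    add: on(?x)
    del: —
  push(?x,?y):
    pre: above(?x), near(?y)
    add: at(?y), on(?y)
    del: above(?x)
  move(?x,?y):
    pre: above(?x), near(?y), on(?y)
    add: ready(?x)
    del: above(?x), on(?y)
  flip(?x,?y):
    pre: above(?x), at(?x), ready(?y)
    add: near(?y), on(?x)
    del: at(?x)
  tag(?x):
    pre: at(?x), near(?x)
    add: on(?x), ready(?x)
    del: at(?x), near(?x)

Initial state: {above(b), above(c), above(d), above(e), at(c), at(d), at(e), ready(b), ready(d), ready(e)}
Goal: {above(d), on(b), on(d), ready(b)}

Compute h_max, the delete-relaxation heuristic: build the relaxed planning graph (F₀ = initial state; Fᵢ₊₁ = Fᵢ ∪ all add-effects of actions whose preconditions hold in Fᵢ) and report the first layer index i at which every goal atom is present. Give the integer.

2

F0 = init (10 atoms)
F1 = F0 ∪ {near(b), near(d), near(e), on(c), on(d), on(e)}  (16 atoms)
F2 = F1 ∪ {at(b), on(b), ready(c)}  (19 atoms)
goal ⊆ F2  ⇒  h_max = 2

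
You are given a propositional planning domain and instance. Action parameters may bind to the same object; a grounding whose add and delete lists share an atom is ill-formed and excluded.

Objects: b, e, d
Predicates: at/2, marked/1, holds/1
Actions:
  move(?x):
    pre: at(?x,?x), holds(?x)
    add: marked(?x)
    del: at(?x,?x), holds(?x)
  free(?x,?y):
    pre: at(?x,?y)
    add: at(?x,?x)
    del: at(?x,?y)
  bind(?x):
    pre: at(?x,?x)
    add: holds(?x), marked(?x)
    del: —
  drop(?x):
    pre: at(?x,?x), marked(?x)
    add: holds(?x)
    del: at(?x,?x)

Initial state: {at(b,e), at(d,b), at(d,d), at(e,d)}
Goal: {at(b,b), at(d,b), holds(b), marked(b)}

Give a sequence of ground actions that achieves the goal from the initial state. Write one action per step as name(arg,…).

1. free(b,e)  →  {at(b,b), at(d,b), at(d,d), at(e,d)}
2. bind(b)  →  {at(b,b), at(d,b), at(d,d), at(e,d), holds(b), marked(b)}

free(b,e); bind(b)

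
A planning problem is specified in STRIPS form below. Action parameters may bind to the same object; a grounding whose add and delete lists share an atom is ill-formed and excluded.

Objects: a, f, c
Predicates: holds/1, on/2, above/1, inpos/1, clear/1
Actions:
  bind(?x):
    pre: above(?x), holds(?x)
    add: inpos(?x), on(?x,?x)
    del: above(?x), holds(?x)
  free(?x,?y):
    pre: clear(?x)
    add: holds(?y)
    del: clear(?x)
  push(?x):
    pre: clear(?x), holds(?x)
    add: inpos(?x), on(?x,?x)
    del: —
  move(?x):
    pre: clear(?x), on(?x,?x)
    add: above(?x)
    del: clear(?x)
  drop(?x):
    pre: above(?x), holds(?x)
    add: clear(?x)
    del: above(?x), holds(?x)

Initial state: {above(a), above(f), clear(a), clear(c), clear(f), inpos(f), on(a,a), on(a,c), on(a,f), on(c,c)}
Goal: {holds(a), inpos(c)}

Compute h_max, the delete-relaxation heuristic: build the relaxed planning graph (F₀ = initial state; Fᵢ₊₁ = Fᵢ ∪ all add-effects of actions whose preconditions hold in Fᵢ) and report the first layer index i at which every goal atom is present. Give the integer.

F0 = init (10 atoms)
F1 = F0 ∪ {above(c), holds(a), holds(c), holds(f)}  (14 atoms)
F2 = F1 ∪ {inpos(a), inpos(c), on(f,f)}  (17 atoms)
goal ⊆ F2  ⇒  h_max = 2

2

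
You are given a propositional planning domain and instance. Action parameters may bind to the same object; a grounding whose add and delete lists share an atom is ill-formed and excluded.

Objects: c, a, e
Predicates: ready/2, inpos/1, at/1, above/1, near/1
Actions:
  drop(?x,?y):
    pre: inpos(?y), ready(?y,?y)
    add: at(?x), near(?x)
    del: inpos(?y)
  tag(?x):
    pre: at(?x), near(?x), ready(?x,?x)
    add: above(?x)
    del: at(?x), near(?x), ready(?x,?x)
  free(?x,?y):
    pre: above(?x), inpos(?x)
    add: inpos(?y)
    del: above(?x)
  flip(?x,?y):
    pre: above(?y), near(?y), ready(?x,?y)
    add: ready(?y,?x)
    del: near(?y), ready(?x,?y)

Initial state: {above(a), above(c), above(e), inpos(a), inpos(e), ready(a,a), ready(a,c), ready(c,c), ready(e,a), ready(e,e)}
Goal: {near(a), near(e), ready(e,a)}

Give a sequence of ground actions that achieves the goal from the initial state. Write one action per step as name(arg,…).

1. drop(a,a)  →  {above(a), above(c), above(e), at(a), inpos(e), near(a), ready(a,a), ready(a,c), ready(c,c), ready(e,a), ready(e,e)}
2. drop(e,e)  →  {above(a), above(c), above(e), at(a), at(e), near(a), near(e), ready(a,a), ready(a,c), ready(c,c), ready(e,a), ready(e,e)}

drop(a,a); drop(e,e)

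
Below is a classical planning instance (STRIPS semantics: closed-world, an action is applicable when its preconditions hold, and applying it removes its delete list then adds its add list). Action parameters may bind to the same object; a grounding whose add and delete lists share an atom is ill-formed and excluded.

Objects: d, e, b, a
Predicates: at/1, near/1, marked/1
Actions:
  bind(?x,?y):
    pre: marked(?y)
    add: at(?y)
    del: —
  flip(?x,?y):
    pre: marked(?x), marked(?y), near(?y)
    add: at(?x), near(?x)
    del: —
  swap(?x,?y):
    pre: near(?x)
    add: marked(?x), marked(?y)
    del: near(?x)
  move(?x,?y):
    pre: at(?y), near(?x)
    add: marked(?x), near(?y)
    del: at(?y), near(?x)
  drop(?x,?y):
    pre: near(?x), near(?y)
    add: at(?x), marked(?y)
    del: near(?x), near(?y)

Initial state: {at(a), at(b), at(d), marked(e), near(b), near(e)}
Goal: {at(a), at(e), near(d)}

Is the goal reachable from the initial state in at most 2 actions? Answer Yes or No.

Yes

1. bind(d,e)  →  {at(a), at(b), at(d), at(e), marked(e), near(b), near(e)}
2. move(e,d)  →  {at(a), at(b), at(e), marked(e), near(b), near(d)}
optimal plan length = 2; 2 ≤ 2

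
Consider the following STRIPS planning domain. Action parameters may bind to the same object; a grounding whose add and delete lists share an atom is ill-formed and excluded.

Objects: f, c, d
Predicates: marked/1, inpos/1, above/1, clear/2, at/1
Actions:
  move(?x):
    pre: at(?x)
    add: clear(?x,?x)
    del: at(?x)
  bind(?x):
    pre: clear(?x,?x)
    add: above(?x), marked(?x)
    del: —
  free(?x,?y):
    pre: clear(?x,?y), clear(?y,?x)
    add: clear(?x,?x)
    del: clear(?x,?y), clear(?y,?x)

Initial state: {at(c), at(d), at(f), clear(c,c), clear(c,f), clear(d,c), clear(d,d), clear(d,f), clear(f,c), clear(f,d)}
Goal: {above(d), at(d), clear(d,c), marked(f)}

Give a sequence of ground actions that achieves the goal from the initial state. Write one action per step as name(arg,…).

1. move(f)  →  {at(c), at(d), clear(c,c), clear(c,f), clear(d,c), clear(d,d), clear(d,f), clear(f,c), clear(f,d), clear(f,f)}
2. bind(f)  →  {above(f), at(c), at(d), clear(c,c), clear(c,f), clear(d,c), clear(d,d), clear(d,f), clear(f,c), clear(f,d), clear(f,f), marked(f)}
3. bind(d)  →  {above(d), above(f), at(c), at(d), clear(c,c), clear(c,f), clear(d,c), clear(d,d), clear(d,f), clear(f,c), clear(f,d), clear(f,f), marked(d), marked(f)}

move(f); bind(f); bind(d)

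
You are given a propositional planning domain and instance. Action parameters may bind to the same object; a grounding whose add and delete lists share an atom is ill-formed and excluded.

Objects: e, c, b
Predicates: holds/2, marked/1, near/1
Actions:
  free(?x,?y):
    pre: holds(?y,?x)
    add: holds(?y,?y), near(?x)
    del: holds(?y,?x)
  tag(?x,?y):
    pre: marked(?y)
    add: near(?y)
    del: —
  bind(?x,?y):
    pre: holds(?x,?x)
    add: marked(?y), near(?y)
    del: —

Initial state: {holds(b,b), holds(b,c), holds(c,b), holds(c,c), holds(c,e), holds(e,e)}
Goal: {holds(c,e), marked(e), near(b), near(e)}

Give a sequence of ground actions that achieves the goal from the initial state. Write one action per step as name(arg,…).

1. free(b,c)  →  {holds(b,b), holds(b,c), holds(c,c), holds(c,e), holds(e,e), near(b)}
2. bind(e,e)  →  {holds(b,b), holds(b,c), holds(c,c), holds(c,e), holds(e,e), marked(e), near(b), near(e)}

free(b,c); bind(e,e)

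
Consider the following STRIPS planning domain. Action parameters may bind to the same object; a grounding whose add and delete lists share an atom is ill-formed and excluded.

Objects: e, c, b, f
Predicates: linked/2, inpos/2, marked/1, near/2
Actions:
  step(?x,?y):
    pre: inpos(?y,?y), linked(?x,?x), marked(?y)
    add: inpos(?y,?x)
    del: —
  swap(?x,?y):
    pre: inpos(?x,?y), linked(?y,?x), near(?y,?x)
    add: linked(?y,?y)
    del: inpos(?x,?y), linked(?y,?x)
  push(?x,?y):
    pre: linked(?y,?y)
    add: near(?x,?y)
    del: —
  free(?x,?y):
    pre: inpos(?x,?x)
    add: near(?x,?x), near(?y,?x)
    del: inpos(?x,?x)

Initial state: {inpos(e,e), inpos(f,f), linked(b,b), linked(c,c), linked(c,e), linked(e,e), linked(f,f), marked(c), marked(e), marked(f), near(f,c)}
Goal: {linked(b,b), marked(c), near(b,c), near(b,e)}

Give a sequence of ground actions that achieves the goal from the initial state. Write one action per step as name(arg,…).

push(b,e); push(b,c)

1. push(b,e)  →  {inpos(e,e), inpos(f,f), linked(b,b), linked(c,c), linked(c,e), linked(e,e), linked(f,f), marked(c), marked(e), marked(f), near(b,e), near(f,c)}
2. push(b,c)  →  {inpos(e,e), inpos(f,f), linked(b,b), linked(c,c), linked(c,e), linked(e,e), linked(f,f), marked(c), marked(e), marked(f), near(b,c), near(b,e), near(f,c)}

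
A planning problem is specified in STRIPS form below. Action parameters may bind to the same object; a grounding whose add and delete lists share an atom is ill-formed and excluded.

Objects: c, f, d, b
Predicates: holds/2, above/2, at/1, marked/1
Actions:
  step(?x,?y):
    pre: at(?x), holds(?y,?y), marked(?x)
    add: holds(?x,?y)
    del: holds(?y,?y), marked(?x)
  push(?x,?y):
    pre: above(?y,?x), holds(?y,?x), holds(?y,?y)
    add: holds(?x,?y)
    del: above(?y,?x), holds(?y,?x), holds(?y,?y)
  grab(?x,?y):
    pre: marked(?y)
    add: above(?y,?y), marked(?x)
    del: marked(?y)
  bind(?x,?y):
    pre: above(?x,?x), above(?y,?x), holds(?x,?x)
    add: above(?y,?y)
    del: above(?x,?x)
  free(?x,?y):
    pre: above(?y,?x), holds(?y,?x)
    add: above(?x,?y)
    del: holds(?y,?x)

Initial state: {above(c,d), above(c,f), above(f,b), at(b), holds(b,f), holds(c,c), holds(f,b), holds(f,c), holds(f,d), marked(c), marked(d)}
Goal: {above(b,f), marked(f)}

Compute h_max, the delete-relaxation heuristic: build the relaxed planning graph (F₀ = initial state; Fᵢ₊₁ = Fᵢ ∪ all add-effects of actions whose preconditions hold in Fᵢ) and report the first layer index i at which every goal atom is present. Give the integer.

1

F0 = init (11 atoms)
F1 = F0 ∪ {above(b,f), above(c,c), above(d,d), marked(b), marked(f)}  (16 atoms)
goal ⊆ F1  ⇒  h_max = 1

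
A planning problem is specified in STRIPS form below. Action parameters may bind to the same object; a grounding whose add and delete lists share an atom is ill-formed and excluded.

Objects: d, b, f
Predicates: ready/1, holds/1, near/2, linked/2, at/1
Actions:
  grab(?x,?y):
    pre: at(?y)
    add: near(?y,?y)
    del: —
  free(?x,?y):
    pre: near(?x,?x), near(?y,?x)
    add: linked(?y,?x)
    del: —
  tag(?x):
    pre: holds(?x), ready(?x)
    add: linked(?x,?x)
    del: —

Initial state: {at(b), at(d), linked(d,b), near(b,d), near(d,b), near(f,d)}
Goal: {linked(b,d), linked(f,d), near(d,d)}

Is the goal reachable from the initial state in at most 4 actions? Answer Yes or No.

1. grab(d,d)  →  {at(b), at(d), linked(d,b), near(b,d), near(d,b), near(d,d), near(f,d)}
2. free(d,b)  →  {at(b), at(d), linked(b,d), linked(d,b), near(b,d), near(d,b), near(d,d), near(f,d)}
3. free(d,f)  →  {at(b), at(d), linked(b,d), linked(d,b), linked(f,d), near(b,d), near(d,b), near(d,d), near(f,d)}
optimal plan length = 3; 3 ≤ 4

Yes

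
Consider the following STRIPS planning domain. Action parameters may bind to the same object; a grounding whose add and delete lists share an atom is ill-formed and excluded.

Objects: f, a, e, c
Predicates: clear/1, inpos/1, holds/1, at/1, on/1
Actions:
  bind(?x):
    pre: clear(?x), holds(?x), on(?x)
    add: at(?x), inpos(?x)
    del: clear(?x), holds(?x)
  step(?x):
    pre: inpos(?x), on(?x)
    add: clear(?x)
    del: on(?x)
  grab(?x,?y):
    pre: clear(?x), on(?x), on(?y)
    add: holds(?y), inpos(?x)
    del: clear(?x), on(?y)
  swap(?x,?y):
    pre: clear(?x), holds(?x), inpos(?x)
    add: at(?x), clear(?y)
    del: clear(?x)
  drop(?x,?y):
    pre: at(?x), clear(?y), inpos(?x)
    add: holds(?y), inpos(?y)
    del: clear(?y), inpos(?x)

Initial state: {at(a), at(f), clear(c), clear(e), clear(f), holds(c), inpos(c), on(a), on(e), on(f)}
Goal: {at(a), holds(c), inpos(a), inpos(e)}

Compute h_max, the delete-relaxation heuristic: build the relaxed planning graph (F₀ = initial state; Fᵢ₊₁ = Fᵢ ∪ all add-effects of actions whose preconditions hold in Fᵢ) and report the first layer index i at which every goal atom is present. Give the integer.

2

F0 = init (10 atoms)
F1 = F0 ∪ {at(c), clear(a), holds(a), holds(e), holds(f), inpos(e), inpos(f)}  (17 atoms)
F2 = F1 ∪ {at(e), inpos(a)}  (19 atoms)
goal ⊆ F2  ⇒  h_max = 2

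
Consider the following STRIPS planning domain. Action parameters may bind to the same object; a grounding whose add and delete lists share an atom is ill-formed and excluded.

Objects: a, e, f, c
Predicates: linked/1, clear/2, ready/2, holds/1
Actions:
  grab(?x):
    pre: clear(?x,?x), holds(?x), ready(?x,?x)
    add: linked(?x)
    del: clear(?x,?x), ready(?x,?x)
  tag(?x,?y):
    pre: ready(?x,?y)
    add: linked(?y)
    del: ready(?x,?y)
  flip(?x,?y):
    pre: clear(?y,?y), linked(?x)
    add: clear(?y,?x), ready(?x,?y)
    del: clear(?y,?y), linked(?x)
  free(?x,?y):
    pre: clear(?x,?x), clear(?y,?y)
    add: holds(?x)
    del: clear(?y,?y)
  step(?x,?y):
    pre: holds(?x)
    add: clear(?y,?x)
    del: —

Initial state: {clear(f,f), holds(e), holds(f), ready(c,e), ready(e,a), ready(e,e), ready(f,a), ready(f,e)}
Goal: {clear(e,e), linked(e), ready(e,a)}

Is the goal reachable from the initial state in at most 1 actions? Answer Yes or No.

No

1. tag(e,e)  →  {clear(f,f), holds(e), holds(f), linked(e), ready(c,e), ready(e,a), ready(f,a), ready(f,e)}
2. step(e,e)  →  {clear(e,e), clear(f,f), holds(e), holds(f), linked(e), ready(c,e), ready(e,a), ready(f,a), ready(f,e)}
optimal plan length = 2; 2 > 1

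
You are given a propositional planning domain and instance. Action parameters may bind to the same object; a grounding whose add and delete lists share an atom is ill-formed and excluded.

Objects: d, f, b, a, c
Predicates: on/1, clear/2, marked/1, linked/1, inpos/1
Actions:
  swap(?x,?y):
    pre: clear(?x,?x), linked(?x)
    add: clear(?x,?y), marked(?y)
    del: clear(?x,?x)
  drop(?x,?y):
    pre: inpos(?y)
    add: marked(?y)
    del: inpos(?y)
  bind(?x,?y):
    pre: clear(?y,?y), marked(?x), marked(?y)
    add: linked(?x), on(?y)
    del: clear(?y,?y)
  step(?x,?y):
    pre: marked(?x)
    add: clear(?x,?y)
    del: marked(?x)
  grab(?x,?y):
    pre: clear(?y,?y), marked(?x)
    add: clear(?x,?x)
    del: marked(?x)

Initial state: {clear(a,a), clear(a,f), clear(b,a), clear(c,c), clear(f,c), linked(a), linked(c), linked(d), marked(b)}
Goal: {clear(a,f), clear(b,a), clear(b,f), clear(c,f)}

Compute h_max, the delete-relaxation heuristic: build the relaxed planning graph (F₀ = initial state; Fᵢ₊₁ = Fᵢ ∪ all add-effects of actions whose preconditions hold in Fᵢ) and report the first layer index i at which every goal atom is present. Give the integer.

F0 = init (9 atoms)
F1 = F0 ∪ {clear(a,b), clear(a,c), clear(a,d), clear(b,b), clear(b,c), clear(b,d), clear(b,f), clear(c,a), clear(c,b), clear(c,d), clear(c,f), marked(a), marked(c), marked(d), marked(f)}  (24 atoms)
goal ⊆ F1  ⇒  h_max = 1

1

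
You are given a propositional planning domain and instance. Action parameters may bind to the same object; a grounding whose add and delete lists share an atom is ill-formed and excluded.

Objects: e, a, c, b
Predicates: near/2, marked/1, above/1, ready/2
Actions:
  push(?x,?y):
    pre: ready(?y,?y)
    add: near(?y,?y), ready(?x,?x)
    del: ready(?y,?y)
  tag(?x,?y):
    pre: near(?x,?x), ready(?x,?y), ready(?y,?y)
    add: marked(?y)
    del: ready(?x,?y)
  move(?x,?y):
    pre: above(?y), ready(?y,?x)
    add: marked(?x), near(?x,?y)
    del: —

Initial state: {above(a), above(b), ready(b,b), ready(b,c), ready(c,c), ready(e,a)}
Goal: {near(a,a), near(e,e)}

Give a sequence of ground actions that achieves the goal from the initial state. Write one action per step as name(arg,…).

push(e,c); push(a,e); push(e,a)

1. push(e,c)  →  {above(a), above(b), near(c,c), ready(b,b), ready(b,c), ready(e,a), ready(e,e)}
2. push(a,e)  →  {above(a), above(b), near(c,c), near(e,e), ready(a,a), ready(b,b), ready(b,c), ready(e,a)}
3. push(e,a)  →  {above(a), above(b), near(a,a), near(c,c), near(e,e), ready(b,b), ready(b,c), ready(e,a), ready(e,e)}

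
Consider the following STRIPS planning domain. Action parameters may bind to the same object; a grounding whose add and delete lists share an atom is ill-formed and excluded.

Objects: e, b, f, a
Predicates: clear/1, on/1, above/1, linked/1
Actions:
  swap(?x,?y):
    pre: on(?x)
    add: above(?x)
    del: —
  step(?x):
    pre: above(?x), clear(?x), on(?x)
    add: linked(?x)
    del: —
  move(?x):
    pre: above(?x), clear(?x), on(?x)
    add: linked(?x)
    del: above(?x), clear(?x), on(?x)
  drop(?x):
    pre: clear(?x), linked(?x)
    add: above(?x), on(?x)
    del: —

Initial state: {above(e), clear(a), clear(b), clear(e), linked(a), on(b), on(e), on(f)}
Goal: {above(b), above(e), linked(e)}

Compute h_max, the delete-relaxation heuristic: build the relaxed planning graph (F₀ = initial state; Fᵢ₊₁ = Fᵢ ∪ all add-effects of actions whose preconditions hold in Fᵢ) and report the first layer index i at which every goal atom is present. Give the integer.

1

F0 = init (8 atoms)
F1 = F0 ∪ {above(a), above(b), above(f), linked(e), on(a)}  (13 atoms)
goal ⊆ F1  ⇒  h_max = 1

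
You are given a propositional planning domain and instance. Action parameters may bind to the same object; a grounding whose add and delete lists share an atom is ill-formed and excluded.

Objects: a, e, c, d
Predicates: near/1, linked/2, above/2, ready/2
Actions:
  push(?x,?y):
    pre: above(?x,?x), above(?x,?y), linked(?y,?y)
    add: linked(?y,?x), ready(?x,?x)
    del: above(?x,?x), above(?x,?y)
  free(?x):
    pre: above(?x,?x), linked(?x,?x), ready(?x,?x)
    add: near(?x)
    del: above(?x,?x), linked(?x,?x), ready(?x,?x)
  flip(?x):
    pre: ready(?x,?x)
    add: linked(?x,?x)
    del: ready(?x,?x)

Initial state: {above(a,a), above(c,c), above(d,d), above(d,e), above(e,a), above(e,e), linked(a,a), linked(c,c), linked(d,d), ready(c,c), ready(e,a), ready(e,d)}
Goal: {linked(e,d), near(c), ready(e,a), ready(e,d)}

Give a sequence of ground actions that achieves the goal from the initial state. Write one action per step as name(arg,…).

push(e,a); free(c); flip(e); push(d,e)

1. push(e,a)  →  {above(a,a), above(c,c), above(d,d), above(d,e), linked(a,a), linked(a,e), linked(c,c), linked(d,d), ready(c,c), ready(e,a), ready(e,d), ready(e,e)}
2. free(c)  →  {above(a,a), above(d,d), above(d,e), linked(a,a), linked(a,e), linked(d,d), near(c), ready(e,a), ready(e,d), ready(e,e)}
3. flip(e)  →  {above(a,a), above(d,d), above(d,e), linked(a,a), linked(a,e), linked(d,d), linked(e,e), near(c), ready(e,a), ready(e,d)}
4. push(d,e)  →  {above(a,a), linked(a,a), linked(a,e), linked(d,d), linked(e,d), linked(e,e), near(c), ready(d,d), ready(e,a), ready(e,d)}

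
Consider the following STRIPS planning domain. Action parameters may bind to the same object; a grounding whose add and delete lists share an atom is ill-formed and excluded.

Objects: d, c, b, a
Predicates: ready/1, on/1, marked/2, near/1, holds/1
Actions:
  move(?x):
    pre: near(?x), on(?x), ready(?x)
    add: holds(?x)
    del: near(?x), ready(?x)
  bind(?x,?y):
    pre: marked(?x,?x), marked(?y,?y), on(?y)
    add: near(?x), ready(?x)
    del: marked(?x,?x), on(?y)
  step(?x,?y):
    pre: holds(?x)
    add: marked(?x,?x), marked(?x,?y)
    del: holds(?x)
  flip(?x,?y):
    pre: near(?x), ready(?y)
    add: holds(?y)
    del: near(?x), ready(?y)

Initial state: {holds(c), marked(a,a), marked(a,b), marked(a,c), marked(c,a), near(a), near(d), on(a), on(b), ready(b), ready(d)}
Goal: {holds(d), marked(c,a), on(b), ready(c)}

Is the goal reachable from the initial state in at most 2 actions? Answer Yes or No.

1. step(c,d)  →  {marked(a,a), marked(a,b), marked(a,c), marked(c,a), marked(c,c), marked(c,d), near(a), near(d), on(a), on(b), ready(b), ready(d)}
2. bind(c,a)  →  {marked(a,a), marked(a,b), marked(a,c), marked(c,a), marked(c,d), near(a), near(c), near(d), on(b), ready(b), ready(c), ready(d)}
3. flip(d,d)  →  {holds(d), marked(a,a), marked(a,b), marked(a,c), marked(c,a), marked(c,d), near(a), near(c), on(b), ready(b), ready(c)}
optimal plan length = 3; 3 > 2

No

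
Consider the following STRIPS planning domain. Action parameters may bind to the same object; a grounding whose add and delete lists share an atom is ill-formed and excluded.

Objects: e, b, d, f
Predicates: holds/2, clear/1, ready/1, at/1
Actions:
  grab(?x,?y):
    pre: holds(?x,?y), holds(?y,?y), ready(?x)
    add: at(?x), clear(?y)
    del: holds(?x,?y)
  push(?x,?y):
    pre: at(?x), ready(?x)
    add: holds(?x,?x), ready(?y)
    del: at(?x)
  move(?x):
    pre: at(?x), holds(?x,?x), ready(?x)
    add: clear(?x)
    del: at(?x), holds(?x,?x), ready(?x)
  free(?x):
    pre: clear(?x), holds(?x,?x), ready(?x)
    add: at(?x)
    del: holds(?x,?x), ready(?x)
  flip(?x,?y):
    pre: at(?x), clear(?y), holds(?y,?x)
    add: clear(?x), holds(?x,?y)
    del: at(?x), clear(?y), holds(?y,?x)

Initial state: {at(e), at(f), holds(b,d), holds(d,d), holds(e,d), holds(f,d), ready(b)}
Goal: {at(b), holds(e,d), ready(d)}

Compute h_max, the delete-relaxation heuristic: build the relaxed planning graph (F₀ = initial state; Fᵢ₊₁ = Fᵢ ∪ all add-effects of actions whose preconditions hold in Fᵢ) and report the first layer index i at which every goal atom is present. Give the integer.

2

F0 = init (7 atoms)
F1 = F0 ∪ {at(b), clear(d)}  (9 atoms)
F2 = F1 ∪ {holds(b,b), ready(d), ready(e), ready(f)}  (13 atoms)
goal ⊆ F2  ⇒  h_max = 2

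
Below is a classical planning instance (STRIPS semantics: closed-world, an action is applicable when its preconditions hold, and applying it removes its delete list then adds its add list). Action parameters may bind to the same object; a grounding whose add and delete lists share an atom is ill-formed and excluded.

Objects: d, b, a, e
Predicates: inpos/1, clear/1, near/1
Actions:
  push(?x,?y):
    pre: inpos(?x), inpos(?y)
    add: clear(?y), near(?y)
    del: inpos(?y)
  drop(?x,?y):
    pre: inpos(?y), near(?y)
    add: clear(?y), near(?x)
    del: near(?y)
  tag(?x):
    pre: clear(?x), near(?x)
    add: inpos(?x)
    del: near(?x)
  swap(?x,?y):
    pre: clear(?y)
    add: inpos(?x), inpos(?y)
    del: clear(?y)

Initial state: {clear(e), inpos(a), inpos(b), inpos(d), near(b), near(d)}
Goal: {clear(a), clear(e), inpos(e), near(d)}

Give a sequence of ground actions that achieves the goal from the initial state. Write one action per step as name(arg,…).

push(d,d); push(b,a); swap(e,d)

1. push(d,d)  →  {clear(d), clear(e), inpos(a), inpos(b), near(b), near(d)}
2. push(b,a)  →  {clear(a), clear(d), clear(e), inpos(b), near(a), near(b), near(d)}
3. swap(e,d)  →  {clear(a), clear(e), inpos(b), inpos(d), inpos(e), near(a), near(b), near(d)}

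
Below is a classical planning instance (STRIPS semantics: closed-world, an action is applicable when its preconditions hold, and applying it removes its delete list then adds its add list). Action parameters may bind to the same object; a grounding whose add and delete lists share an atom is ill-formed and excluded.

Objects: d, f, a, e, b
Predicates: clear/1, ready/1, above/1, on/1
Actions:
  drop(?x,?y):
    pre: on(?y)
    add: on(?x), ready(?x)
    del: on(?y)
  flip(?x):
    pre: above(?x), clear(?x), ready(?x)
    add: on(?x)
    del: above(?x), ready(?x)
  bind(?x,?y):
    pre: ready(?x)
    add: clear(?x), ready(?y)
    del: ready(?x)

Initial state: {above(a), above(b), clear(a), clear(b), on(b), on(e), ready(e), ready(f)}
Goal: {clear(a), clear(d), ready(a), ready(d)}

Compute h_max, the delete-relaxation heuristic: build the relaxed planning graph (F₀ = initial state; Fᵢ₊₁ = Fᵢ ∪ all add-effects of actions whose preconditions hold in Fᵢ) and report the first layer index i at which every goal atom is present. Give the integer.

2

F0 = init (8 atoms)
F1 = F0 ∪ {clear(e), clear(f), on(a), on(d), on(f), ready(a), ready(b), ready(d)}  (16 atoms)
F2 = F1 ∪ {clear(d)}  (17 atoms)
goal ⊆ F2  ⇒  h_max = 2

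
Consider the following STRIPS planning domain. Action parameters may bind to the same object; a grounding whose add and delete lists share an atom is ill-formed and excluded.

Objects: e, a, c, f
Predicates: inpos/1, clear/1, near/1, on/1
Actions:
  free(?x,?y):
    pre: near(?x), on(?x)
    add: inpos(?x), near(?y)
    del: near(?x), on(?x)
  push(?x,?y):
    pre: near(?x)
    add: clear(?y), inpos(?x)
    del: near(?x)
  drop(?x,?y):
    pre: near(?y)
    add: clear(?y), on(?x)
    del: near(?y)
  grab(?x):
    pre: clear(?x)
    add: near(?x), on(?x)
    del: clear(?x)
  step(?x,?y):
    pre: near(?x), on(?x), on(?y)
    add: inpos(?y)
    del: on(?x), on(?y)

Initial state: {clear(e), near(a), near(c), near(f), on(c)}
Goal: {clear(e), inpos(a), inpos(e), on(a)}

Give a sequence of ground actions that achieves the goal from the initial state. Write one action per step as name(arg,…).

free(c,e); push(e,e); push(a,e); drop(a,f)

1. free(c,e)  →  {clear(e), inpos(c), near(a), near(e), near(f)}
2. push(e,e)  →  {clear(e), inpos(c), inpos(e), near(a), near(f)}
3. push(a,e)  →  {clear(e), inpos(a), inpos(c), inpos(e), near(f)}
4. drop(a,f)  →  {clear(e), clear(f), inpos(a), inpos(c), inpos(e), on(a)}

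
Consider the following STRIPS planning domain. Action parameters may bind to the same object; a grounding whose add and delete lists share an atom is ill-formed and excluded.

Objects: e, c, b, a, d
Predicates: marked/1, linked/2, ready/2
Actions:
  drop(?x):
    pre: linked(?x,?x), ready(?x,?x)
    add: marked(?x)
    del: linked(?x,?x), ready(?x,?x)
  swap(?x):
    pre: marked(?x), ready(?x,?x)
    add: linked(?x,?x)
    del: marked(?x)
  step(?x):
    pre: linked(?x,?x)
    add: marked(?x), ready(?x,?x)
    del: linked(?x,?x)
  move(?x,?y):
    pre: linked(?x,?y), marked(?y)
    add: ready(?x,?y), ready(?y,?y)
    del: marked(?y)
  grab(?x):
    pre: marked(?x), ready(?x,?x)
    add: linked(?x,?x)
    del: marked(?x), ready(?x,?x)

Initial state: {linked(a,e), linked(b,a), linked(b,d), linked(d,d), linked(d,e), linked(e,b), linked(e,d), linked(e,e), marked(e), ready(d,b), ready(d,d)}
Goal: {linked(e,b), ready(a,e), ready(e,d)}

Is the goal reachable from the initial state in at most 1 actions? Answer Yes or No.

1. drop(d)  →  {linked(a,e), linked(b,a), linked(b,d), linked(d,e), linked(e,b), linked(e,d), linked(e,e), marked(d), marked(e), ready(d,b)}
2. move(e,d)  →  {linked(a,e), linked(b,a), linked(b,d), linked(d,e), linked(e,b), linked(e,d), linked(e,e), marked(e), ready(d,b), ready(d,d), ready(e,d)}
3. move(a,e)  →  {linked(a,e), linked(b,a), linked(b,d), linked(d,e), linked(e,b), linked(e,d), linked(e,e), ready(a,e), ready(d,b), ready(d,d), ready(e,d), ready(e,e)}
optimal plan length = 3; 3 > 1

No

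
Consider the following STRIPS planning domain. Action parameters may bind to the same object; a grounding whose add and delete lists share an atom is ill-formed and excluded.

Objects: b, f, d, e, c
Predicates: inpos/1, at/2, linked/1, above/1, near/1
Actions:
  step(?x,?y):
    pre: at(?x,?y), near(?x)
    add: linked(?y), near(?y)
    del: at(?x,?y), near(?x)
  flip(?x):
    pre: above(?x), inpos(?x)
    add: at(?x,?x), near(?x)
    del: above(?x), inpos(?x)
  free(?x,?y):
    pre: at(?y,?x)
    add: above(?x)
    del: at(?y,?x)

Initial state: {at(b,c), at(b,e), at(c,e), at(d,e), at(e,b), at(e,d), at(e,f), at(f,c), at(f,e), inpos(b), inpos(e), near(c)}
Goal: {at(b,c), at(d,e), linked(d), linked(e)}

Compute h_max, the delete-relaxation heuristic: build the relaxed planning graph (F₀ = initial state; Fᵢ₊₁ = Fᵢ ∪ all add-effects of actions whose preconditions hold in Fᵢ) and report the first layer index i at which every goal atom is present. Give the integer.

F0 = init (12 atoms)
F1 = F0 ∪ {above(b), above(c), above(d), above(e), above(f), linked(e), near(e)}  (19 atoms)
F2 = F1 ∪ {at(b,b), at(e,e), linked(b), linked(d), linked(f), near(b), near(d), near(f)}  (27 atoms)
goal ⊆ F2  ⇒  h_max = 2

2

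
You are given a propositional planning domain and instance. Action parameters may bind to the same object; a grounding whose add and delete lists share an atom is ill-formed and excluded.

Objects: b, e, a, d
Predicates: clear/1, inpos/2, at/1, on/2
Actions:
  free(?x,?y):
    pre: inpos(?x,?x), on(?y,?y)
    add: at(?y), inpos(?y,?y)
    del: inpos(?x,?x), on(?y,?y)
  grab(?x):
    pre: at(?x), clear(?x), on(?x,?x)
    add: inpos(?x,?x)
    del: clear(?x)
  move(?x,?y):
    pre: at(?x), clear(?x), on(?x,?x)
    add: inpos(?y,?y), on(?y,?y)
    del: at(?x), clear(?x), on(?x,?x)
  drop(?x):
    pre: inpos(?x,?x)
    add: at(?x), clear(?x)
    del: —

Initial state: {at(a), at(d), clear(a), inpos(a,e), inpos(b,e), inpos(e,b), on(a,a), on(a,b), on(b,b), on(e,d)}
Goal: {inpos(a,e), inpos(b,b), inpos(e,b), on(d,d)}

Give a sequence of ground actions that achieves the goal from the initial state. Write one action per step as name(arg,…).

1. move(a,d)  →  {at(d), inpos(a,e), inpos(b,e), inpos(d,d), inpos(e,b), on(a,b), on(b,b), on(d,d), on(e,d)}
2. free(d,b)  →  {at(b), at(d), inpos(a,e), inpos(b,b), inpos(b,e), inpos(e,b), on(a,b), on(d,d), on(e,d)}

move(a,d); free(d,b)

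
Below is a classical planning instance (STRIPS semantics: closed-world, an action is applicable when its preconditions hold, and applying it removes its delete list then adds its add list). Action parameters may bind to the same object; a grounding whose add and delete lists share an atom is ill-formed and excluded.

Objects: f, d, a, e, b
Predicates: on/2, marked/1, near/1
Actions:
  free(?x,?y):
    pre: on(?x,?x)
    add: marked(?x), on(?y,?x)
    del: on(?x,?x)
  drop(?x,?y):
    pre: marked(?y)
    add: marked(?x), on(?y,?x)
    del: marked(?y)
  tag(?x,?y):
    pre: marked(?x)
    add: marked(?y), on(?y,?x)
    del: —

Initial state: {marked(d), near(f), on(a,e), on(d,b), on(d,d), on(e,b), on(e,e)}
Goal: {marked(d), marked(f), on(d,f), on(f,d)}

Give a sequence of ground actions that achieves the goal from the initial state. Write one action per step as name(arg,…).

drop(f,d); free(d,f)

1. drop(f,d)  →  {marked(f), near(f), on(a,e), on(d,b), on(d,d), on(d,f), on(e,b), on(e,e)}
2. free(d,f)  →  {marked(d), marked(f), near(f), on(a,e), on(d,b), on(d,f), on(e,b), on(e,e), on(f,d)}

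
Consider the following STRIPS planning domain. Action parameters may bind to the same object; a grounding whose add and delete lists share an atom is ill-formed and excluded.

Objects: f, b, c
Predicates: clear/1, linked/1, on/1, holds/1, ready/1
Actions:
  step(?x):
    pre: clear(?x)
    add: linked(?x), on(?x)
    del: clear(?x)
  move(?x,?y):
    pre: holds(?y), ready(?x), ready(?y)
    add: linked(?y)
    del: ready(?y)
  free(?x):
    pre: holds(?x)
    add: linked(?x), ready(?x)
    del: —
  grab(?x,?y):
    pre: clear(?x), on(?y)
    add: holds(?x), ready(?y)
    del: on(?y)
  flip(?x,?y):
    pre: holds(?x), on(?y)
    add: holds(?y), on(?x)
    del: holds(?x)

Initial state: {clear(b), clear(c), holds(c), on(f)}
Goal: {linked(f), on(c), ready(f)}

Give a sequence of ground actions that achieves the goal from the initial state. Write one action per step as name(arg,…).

flip(c,f); free(f)

1. flip(c,f)  →  {clear(b), clear(c), holds(f), on(c), on(f)}
2. free(f)  →  {clear(b), clear(c), holds(f), linked(f), on(c), on(f), ready(f)}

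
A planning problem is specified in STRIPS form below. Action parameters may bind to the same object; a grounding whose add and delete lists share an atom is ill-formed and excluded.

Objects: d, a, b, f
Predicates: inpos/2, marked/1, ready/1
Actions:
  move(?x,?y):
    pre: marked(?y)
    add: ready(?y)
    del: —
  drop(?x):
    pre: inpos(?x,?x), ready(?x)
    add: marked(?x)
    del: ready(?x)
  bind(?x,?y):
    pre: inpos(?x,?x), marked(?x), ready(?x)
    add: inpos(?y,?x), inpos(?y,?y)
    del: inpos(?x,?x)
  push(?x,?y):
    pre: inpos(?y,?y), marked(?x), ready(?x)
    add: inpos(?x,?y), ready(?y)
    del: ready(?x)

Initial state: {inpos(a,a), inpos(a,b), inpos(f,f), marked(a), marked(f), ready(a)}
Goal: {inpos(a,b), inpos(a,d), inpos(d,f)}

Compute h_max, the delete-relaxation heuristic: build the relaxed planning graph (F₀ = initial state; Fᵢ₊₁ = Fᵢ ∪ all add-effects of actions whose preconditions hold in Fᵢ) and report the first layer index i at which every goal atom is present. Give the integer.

F0 = init (6 atoms)
F1 = F0 ∪ {inpos(a,f), inpos(b,a), inpos(b,b), inpos(d,a), inpos(d,d), inpos(f,a), ready(f)}  (13 atoms)
F2 = F1 ∪ {inpos(a,d), inpos(b,f), inpos(d,f), inpos(f,b), inpos(f,d), ready(b), ready(d)}  (20 atoms)
goal ⊆ F2  ⇒  h_max = 2

2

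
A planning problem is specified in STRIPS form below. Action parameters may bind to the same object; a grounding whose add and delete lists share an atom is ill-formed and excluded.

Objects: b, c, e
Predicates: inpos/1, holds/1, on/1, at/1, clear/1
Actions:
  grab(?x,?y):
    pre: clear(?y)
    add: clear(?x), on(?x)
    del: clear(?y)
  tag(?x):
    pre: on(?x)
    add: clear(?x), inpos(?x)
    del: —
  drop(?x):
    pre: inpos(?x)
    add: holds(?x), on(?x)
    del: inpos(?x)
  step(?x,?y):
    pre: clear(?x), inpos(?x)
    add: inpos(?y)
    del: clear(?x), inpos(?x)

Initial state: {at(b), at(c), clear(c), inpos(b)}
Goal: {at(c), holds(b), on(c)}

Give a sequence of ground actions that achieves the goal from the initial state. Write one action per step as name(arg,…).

1. grab(b,c)  →  {at(b), at(c), clear(b), inpos(b), on(b)}
2. grab(c,b)  →  {at(b), at(c), clear(c), inpos(b), on(b), on(c)}
3. drop(b)  →  {at(b), at(c), clear(c), holds(b), on(b), on(c)}

grab(b,c); grab(c,b); drop(b)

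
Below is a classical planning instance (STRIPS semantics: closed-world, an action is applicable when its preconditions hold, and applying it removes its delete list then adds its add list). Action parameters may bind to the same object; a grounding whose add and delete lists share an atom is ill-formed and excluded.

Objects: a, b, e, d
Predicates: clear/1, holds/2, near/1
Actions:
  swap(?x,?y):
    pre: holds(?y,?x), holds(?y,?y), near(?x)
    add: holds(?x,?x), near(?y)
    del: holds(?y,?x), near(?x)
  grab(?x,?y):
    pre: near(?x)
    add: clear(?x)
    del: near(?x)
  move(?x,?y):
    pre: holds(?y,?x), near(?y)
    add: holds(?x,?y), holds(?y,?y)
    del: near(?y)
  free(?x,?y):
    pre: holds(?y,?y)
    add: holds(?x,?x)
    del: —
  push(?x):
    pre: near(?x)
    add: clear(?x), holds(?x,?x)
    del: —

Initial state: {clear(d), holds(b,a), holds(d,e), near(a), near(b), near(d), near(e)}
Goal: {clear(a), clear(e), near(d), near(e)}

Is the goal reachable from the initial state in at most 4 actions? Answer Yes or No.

1. grab(a,a)  →  {clear(a), clear(d), holds(b,a), holds(d,e), near(b), near(d), near(e)}
2. push(e)  →  {clear(a), clear(d), clear(e), holds(b,a), holds(d,e), holds(e,e), near(b), near(d), near(e)}
optimal plan length = 2; 2 ≤ 4

Yes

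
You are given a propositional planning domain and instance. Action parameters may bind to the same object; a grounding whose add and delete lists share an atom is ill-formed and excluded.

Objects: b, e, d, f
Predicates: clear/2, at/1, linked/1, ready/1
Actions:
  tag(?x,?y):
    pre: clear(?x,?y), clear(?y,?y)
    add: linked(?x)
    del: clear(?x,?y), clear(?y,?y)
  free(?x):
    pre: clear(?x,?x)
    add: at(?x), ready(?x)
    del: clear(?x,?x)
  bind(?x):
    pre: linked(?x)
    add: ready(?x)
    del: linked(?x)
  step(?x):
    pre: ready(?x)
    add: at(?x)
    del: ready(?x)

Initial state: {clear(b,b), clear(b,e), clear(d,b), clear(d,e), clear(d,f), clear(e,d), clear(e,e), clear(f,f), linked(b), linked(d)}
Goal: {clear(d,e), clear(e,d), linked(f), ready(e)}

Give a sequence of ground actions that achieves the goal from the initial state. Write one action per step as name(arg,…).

tag(f,f); free(e)

1. tag(f,f)  →  {clear(b,b), clear(b,e), clear(d,b), clear(d,e), clear(d,f), clear(e,d), clear(e,e), linked(b), linked(d), linked(f)}
2. free(e)  →  {at(e), clear(b,b), clear(b,e), clear(d,b), clear(d,e), clear(d,f), clear(e,d), linked(b), linked(d), linked(f), ready(e)}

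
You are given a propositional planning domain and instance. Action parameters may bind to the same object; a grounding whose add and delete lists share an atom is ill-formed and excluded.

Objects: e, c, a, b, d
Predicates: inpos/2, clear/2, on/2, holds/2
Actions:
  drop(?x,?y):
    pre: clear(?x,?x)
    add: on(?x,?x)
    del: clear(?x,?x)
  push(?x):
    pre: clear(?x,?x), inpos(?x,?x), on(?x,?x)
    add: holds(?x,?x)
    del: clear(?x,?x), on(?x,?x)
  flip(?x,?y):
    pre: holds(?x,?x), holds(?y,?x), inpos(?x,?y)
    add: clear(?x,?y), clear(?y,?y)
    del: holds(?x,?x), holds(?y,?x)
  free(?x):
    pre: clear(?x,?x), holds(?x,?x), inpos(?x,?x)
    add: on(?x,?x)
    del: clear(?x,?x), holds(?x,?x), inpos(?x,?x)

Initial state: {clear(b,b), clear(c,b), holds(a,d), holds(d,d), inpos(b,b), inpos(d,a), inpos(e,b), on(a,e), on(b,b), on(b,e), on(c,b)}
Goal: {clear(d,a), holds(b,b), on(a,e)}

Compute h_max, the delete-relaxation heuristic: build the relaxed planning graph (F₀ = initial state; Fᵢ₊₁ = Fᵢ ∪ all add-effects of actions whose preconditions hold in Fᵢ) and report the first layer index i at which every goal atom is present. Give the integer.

1

F0 = init (11 atoms)
F1 = F0 ∪ {clear(a,a), clear(d,a), holds(b,b)}  (14 atoms)
goal ⊆ F1  ⇒  h_max = 1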